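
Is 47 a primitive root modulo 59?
Yes

To verify, check if 47^(58/q) ≢ 1 (mod 59) for each prime divisor q of 58
Divisors of 58 = 58: [1, 2, 29, 58]
  47^(58/2) = 47^29 ≡ 58 (mod 59)
  47^(58/29) = 47^2 ≡ 26 (mod 59)
Conclusion: 47 is a primitive root modulo 59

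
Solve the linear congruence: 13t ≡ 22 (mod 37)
33

Since gcd(13, 37) = 1 divides 22, a solution exists.
Multiply both sides by the inverse of 13 mod 37:
  13^(-1) mod 37 = 20
  x ≡ 20 × 22 ≡ 440 ≡ 33 (mod 37)
Verification: 13 × 33 = 429 = 11 × 37 + 22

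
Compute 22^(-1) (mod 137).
22^(-1) ≡ 81 (mod 137). Verification: 22 × 81 = 1782 ≡ 1 (mod 137)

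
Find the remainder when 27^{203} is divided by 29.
By Fermat: 27^{28} ≡ 1 (mod 29). 203 = 7×28 + 7. So 27^{203} ≡ 27^{7} ≡ 17 (mod 29)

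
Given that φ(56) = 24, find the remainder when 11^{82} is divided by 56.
By Euler: 11^{24} ≡ 1 (mod 56) since gcd(11, 56) = 1. 82 = 3×24 + 10. So 11^{82} ≡ 11^{10} ≡ 25 (mod 56)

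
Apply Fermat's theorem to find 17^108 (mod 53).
By Fermat: 17^{52} ≡ 1 (mod 53). 108 = 2×52 + 4. So 17^{108} ≡ 17^{4} ≡ 46 (mod 53)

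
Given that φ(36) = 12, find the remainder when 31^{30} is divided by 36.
By Euler: 31^{12} ≡ 1 (mod 36) since gcd(31, 36) = 1. 30 = 2×12 + 6. So 31^{30} ≡ 31^{6} ≡ 1 (mod 36)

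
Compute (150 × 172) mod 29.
19

(150 × 172) = 25800
25800 mod 29 = 19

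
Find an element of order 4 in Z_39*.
5 has order 4 mod 39 since 5^{4} ≡ 1 (mod 39) and no smaller power works.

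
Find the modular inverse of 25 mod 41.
25^(-1) ≡ 23 (mod 41). Verification: 25 × 23 = 575 ≡ 1 (mod 41)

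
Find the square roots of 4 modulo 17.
The square roots of 4 mod 17 are 2 and 15. Verify: 2² = 4 ≡ 4 (mod 17)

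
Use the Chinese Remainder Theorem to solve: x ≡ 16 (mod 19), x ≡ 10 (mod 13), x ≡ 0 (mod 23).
2714

Using the Chinese Remainder Theorem:
M = product of moduli = 5681
For equation 1: M_1 = 299, 299 ≡ 14 (mod 19), inverse of 299 mod 19 is 15 (check: 14 × 15 = 210 ≡ 1 (mod 19))
For equation 2: M_2 = 437, 437 ≡ 8 (mod 13), inverse of 437 mod 13 is 5 (check: 8 × 5 = 40 ≡ 1 (mod 13))
For equation 3: M_3 = 247, 247 ≡ 17 (mod 23), inverse of 247 mod 23 is 19 (check: 17 × 19 = 323 ≡ 1 (mod 23))
Combine: x ≡ Σ r_i×M_i×(M_i⁻¹ mod m_i) = 16×299×15 + 10×437×5 + 0×247×19 = 71760 + 21850 + 0 = 93610
93610 mod 5681 = 2714
x ≡ 2714 (mod 5681)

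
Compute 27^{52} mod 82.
81

Using successive squaring:
Binary expansion of 52: 110100
Powers of 27 mod 82 (each is the square of the previous):
  27^1 ≡ 27 (mod 82)
  27^2 ≡ 27² = 729 ≡ 73 (mod 82)
  27^4 ≡ 73² = 5329 ≡ 81 (mod 82)
  27^8 ≡ 81² = 6561 ≡ 1 (mod 82)
  27^16 ≡ 1² = 1 ≡ 1 (mod 82)
  27^32 ≡ 1² = 1 ≡ 1 (mod 82)
52 = 32 + 16 + 4, so 27^52 = 27^32 × 27^16 × 27^4 ≡ 1 × 1 × 81 (mod 82)
Multiplying step by step:
  1 × 1 = 1 ≡ 1 (mod 82)
  1 × 81 = 81 ≡ 81 (mod 82)
Result: 27^52 ≡ 81 (mod 82)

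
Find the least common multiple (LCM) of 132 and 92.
3036

First find GCD(132, 92) using the Euclidean algorithm:
132 = 1 × 92 + 40
92 = 2 × 40 + 12
40 = 3 × 12 + 4
12 = 3 × 4 + 0
GCD(132, 92) = 4

LCM formula: LCM(a, b) = (a × b) / GCD(a, b)
LCM(132, 92) = (132 × 92) / 4
LCM(132, 92) = 12144 / 4
LCM(132, 92) = 3036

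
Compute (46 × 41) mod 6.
2

(46 × 41) = 1886
1886 mod 6 = 2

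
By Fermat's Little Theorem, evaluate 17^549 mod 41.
By Fermat: 17^{40} ≡ 1 (mod 41). 549 ≡ 29 (mod 40). So 17^{549} ≡ 17^{29} ≡ 15 (mod 41)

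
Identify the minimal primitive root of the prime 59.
p - 1 = 58 has prime divisors 2, 29. h is a primitive root mod 59 iff h^(58/q) ≢ 1 (mod 59) for each such q.
h = 2: 2^29 ≡ 58, 2^2 ≡ 4 (mod 59); none is 1, so 2 has order 58 and is a primitive root.
The smallest primitive root mod 59 is g = 2.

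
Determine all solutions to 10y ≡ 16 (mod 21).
10

Since gcd(10, 21) = 1 divides 16, a solution exists.
Multiply both sides by the inverse of 10 mod 21:
  10^(-1) mod 21 = 19
  x ≡ 19 × 16 ≡ 304 ≡ 10 (mod 21)
Verification: 10 × 10 = 100 = 4 × 21 + 16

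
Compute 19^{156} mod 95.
76

Using successive squaring:
Binary expansion of 156: 10011100
Powers of 19 mod 95 (each is the square of the previous):
  19^1 ≡ 19 (mod 95)
  19^2 ≡ 19² = 361 ≡ 76 (mod 95)
  19^4 ≡ 76² = 5776 ≡ 76 (mod 95)
  19^8 ≡ 76² = 5776 ≡ 76 (mod 95)
  19^16 ≡ 76² = 5776 ≡ 76 (mod 95)
  19^32 ≡ 76² = 5776 ≡ 76 (mod 95)
  19^64 ≡ 76² = 5776 ≡ 76 (mod 95)
  19^128 ≡ 76² = 5776 ≡ 76 (mod 95)
156 = 128 + 16 + 8 + 4, so 19^156 = 19^128 × 19^16 × 19^8 × 19^4 ≡ 76 × 76 × 76 × 76 (mod 95)
Multiplying step by step:
  76 × 76 = 5776 ≡ 76 (mod 95)
  76 × 76 = 5776 ≡ 76 (mod 95)
  76 × 76 = 5776 ≡ 76 (mod 95)
Result: 19^156 ≡ 76 (mod 95)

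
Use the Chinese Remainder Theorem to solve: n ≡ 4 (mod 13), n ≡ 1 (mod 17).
69

Using the Chinese Remainder Theorem:
M = product of moduli = 221
For equation 1: M_1 = 17, 17 ≡ 4 (mod 13), inverse of 17 mod 13 is 10 (check: 4 × 10 = 40 ≡ 1 (mod 13))
For equation 2: M_2 = 13, 13 ≡ 13 (mod 17), inverse of 13 mod 17 is 4 (check: 13 × 4 = 52 ≡ 1 (mod 17))
Combine: n ≡ Σ r_i×M_i×(M_i⁻¹ mod m_i) = 4×17×10 + 1×13×4 = 680 + 52 = 732
732 mod 221 = 69
n ≡ 69 (mod 221)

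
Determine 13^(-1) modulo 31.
13^(-1) ≡ 12 (mod 31). Verification: 13 × 12 = 156 ≡ 1 (mod 31)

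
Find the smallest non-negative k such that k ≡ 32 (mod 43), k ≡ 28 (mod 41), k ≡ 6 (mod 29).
33443

Using the Chinese Remainder Theorem:
M = product of moduli = 51127
For equation 1: M_1 = 1189, 1189 ≡ 28 (mod 43), inverse of 1189 mod 43 is 20 (check: 28 × 20 = 560 ≡ 1 (mod 43))
For equation 2: M_2 = 1247, 1247 ≡ 17 (mod 41), inverse of 1247 mod 41 is 29 (check: 17 × 29 = 493 ≡ 1 (mod 41))
For equation 3: M_3 = 1763, 1763 ≡ 23 (mod 29), inverse of 1763 mod 29 is 24 (check: 23 × 24 = 552 ≡ 1 (mod 29))
Combine: k ≡ Σ r_i×M_i×(M_i⁻¹ mod m_i) = 32×1189×20 + 28×1247×29 + 6×1763×24 = 760960 + 1012564 + 253872 = 2027396
2027396 mod 51127 = 33443
k ≡ 33443 (mod 51127)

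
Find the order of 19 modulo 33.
Powers of 19 mod 33: 19^1≡19, 19^2≡31, 19^3≡28, 19^4≡4, 19^5≡10, 19^6≡25, 19^7≡13, 19^8≡16, 19^9≡7, 19^10≡1. Order = 10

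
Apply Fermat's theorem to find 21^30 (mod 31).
By Fermat's Little Theorem, 21^{30} ≡ 1 (mod 31) since 31 is prime and gcd(21, 31) = 1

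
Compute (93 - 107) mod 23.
9

(93 - 107) = -14
-14 mod 23 = 9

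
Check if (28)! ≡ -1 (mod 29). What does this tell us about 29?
(28)! mod 29 = 28. Since this equals -1 (mod 29), Wilson confirms 29 is prime.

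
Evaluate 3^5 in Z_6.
5 = 4 + 1 (binary 101). Repeated squaring mod 6: 3^1 ≡ 3; 3^2 ≡ 3² = 9 ≡ 3; 3^4 ≡ 3² = 9 ≡ 3. Multiply: 3^5 = 3^4 × 3^1 ≡ 3 × 3 (mod 6): 3 × 3 = 9 ≡ 3. So 3^5 ≡ 3 (mod 6).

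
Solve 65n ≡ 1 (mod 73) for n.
9

Using Extended Euclidean Algorithm:
gcd(65, 73) = 1
Bezout coefficients: 65 × 9 + 73 × -8 = 1
So 65 × 9 ≡ 1 (mod 73)
The inverse is 9 mod 73 = 9
Verification: 65 × 9 = 585 = 8 × 73 + 1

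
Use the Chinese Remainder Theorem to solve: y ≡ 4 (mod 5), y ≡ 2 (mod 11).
24

Using the Chinese Remainder Theorem:
M = product of moduli = 55
For equation 1: M_1 = 11, 11 ≡ 1 (mod 5), inverse of 11 mod 5 is 1 (check: 1 × 1 = 1 ≡ 1 (mod 5))
For equation 2: M_2 = 5, 5 ≡ 5 (mod 11), inverse of 5 mod 11 is 9 (check: 5 × 9 = 45 ≡ 1 (mod 11))
Combine: y ≡ Σ r_i×M_i×(M_i⁻¹ mod m_i) = 4×11×1 + 2×5×9 = 44 + 90 = 134
134 mod 55 = 24
y ≡ 24 (mod 55)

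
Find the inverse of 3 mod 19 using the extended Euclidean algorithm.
Extended GCD: 3(-6) + 19(1) = 1. So 3^(-1) ≡ 13 ≡ 13 (mod 19). Verify: 3 × 13 = 39 ≡ 1 (mod 19)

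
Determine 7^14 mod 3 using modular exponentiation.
Using Fermat: 7^{2} ≡ 1 (mod 3). 14 ≡ 0 (mod 2). So 7^{14} ≡ 7^{0} ≡ 1 (mod 3)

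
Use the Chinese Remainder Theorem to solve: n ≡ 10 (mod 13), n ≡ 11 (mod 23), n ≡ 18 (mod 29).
3208

Using the Chinese Remainder Theorem:
M = product of moduli = 8671
For equation 1: M_1 = 667, 667 ≡ 4 (mod 13), inverse of 667 mod 13 is 10 (check: 4 × 10 = 40 ≡ 1 (mod 13))
For equation 2: M_2 = 377, 377 ≡ 9 (mod 23), inverse of 377 mod 23 is 18 (check: 9 × 18 = 162 ≡ 1 (mod 23))
For equation 3: M_3 = 299, 299 ≡ 9 (mod 29), inverse of 299 mod 29 is 13 (check: 9 × 13 = 117 ≡ 1 (mod 29))
Combine: n ≡ Σ r_i×M_i×(M_i⁻¹ mod m_i) = 10×667×10 + 11×377×18 + 18×299×13 = 66700 + 74646 + 69966 = 211312
211312 mod 8671 = 3208
n ≡ 3208 (mod 8671)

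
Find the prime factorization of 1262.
2 × 631

Divide by primes starting from smallest:
1262 ÷ 2 = 631
631 ÷ 631 = 1

1262 = 2 × 631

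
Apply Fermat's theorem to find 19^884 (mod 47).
By Fermat: 19^{46} ≡ 1 (mod 47). 884 ≡ 10 (mod 46). So 19^{884} ≡ 19^{10} ≡ 4 (mod 47)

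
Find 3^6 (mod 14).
6 = 4 + 2 (binary 110). Repeated squaring mod 14: 3^1 ≡ 3; 3^2 ≡ 3² = 9 ≡ 9; 3^4 ≡ 9² = 81 ≡ 11. Multiply: 3^6 = 3^4 × 3^2 ≡ 11 × 9 (mod 14): 11 × 9 = 99 ≡ 1. So 3^6 ≡ 1 (mod 14).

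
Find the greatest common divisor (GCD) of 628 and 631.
1

Using the Euclidean algorithm:
628 = 0 × 631 + 628
631 = 1 × 628 + 3
628 = 209 × 3 + 1
3 = 3 × 1 + 0

GCD(628, 631) = 1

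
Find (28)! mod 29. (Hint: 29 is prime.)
By Wilson's theorem, (28)! ≡ -1 ≡ 28 (mod 29)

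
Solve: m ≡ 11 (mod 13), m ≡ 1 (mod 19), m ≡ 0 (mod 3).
M = 13 × 19 × 3 = 741. M₁ = 57, y₁ ≡ 8 (mod 13). M₂ = 39, y₂ ≡ 1 (mod 19). M₃ = 247, y₃ ≡ 1 (mod 3). m = 11×57×8 + 1×39×1 + 0×247×1 ≡ 609 (mod 741)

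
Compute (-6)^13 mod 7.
Using Fermat: (-6)^{6} ≡ 1 (mod 7). 13 ≡ 1 (mod 6). So (-6)^{13} ≡ (-6)^{1} ≡ 1 (mod 7)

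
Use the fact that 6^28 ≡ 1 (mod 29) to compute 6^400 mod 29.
By Fermat: 6^{28} ≡ 1 (mod 29). 400 ≡ 8 (mod 28). So 6^{400} ≡ 6^{8} ≡ 23 (mod 29)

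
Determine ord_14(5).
Powers of 5 mod 14: 5^1≡5, 5^2≡11, 5^3≡13, 5^4≡9, 5^5≡3, 5^6≡1. Order = 6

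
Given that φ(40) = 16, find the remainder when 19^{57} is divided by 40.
By Euler: 19^{16} ≡ 1 (mod 40) since gcd(19, 40) = 1. 57 = 3×16 + 9. So 19^{57} ≡ 19^{9} ≡ 19 (mod 40)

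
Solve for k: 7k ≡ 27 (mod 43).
10

Since gcd(7, 43) = 1 divides 27, a solution exists.
Multiply both sides by the inverse of 7 mod 43:
  7^(-1) mod 43 = 37
  x ≡ 37 × 27 ≡ 999 ≡ 10 (mod 43)
Verification: 7 × 10 = 70 = 1 × 43 + 27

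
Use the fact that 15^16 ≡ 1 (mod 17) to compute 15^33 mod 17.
By Fermat: 15^{16} ≡ 1 (mod 17). 33 = 2×16 + 1. So 15^{33} ≡ 15^{1} ≡ 15 (mod 17)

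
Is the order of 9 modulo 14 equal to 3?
Yes, ord_14(9) = 3.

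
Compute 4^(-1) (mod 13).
4^(-1) ≡ 10 (mod 13). Verification: 4 × 10 = 40 ≡ 1 (mod 13)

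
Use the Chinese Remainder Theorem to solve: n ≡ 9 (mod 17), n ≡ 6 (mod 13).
162

Using the Chinese Remainder Theorem:
M = product of moduli = 221
For equation 1: M_1 = 13, 13 ≡ 13 (mod 17), inverse of 13 mod 17 is 4 (check: 13 × 4 = 52 ≡ 1 (mod 17))
For equation 2: M_2 = 17, 17 ≡ 4 (mod 13), inverse of 17 mod 13 is 10 (check: 4 × 10 = 40 ≡ 1 (mod 13))
Combine: n ≡ Σ r_i×M_i×(M_i⁻¹ mod m_i) = 9×13×4 + 6×17×10 = 468 + 1020 = 1488
1488 mod 221 = 162
n ≡ 162 (mod 221)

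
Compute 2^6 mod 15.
6 = 4 + 2 (binary 110). Repeated squaring mod 15: 2^1 ≡ 2; 2^2 ≡ 2² = 4 ≡ 4; 2^4 ≡ 4² = 16 ≡ 1. Multiply: 2^6 = 2^4 × 2^2 ≡ 1 × 4 (mod 15): 1 × 4 = 4 ≡ 4. So 2^6 ≡ 4 (mod 15).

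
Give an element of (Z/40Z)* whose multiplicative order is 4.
7 has order 4 mod 40 since 7^{4} ≡ 1 (mod 40) and no smaller power works.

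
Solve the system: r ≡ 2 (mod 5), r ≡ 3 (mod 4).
M = 5 × 4 = 20. M₁ = 4, y₁ ≡ 4 (mod 5). M₂ = 5, y₂ ≡ 1 (mod 4). r = 2×4×4 + 3×5×1 ≡ 7 (mod 20)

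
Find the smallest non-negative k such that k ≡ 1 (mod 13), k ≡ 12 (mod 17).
131

Using the Chinese Remainder Theorem:
M = product of moduli = 221
For equation 1: M_1 = 17, 17 ≡ 4 (mod 13), inverse of 17 mod 13 is 10 (check: 4 × 10 = 40 ≡ 1 (mod 13))
For equation 2: M_2 = 13, 13 ≡ 13 (mod 17), inverse of 13 mod 17 is 4 (check: 13 × 4 = 52 ≡ 1 (mod 17))
Combine: k ≡ Σ r_i×M_i×(M_i⁻¹ mod m_i) = 1×17×10 + 12×13×4 = 170 + 624 = 794
794 mod 221 = 131
k ≡ 131 (mod 221)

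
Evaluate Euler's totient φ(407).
360

Prime factorization: 407 = 11 × 37
Using the formula φ(n) = n × Π(1 - 1/p) for each prime factor p:
φ(407) = 407 × (1 - 1/11) × (1 - 1/37)
φ(407) = 360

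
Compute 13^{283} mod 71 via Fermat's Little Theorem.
67

By Fermat's Little Theorem, a^(p-1) ≡ 1 (mod p) for prime p and gcd(a, p) = 1
Here p = 71, so 13^70 ≡ 1 (mod 71)
We can reduce the exponent: 283 mod 70 = 3
So 13^283 ≡ 13^3 (mod 71)
Computing: 13^3 mod 71 = 67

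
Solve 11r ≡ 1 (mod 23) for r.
11^(-1) ≡ 21 (mod 23). Verification: 11 × 21 = 231 ≡ 1 (mod 23)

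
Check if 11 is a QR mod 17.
By Euler's criterion: 11^{8} ≡ 16 (mod 17). Since this equals -1 (≡ 16), 11 is not a QR.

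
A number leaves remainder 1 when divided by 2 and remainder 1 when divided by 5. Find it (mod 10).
M = 2 × 5 = 10. M₁ = 5, y₁ ≡ 1 (mod 2). M₂ = 2, y₂ ≡ 3 (mod 5). n = 1×5×1 + 1×2×3 ≡ 1 (mod 10)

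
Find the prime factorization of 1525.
5^2 × 61

Divide by primes starting from smallest:
1525 ÷ 5 = 305
305 ÷ 5 = 61
61 ÷ 61 = 1

1525 = 5^2 × 61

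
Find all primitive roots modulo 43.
Primitive roots mod 43: {3, 5, 12, 18, 19, 20, 26, 28, 29, 30, 33, 34}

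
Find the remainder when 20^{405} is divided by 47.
By Fermat: 20^{46} ≡ 1 (mod 47). 405 = 8×46 + 37. So 20^{405} ≡ 20^{37} ≡ 29 (mod 47)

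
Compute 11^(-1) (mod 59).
11^(-1) ≡ 43 (mod 59). Verification: 11 × 43 = 473 ≡ 1 (mod 59)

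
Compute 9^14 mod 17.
Using repeated squaring. 14 = 8 + 4 + 2 (binary 1110). Repeated squaring mod 17: 9^1 ≡ 9; 9^2 ≡ 9² = 81 ≡ 13; 9^4 ≡ 13² = 169 ≡ 16; 9^8 ≡ 16² = 256 ≡ 1. Multiply: 9^14 = 9^8 × 9^4 × 9^2 ≡ 1 × 16 × 13 (mod 17): 1 × 16 = 16 ≡ 16; 16 × 13 = 208 ≡ 4. So 9^14 ≡ 4 (mod 17).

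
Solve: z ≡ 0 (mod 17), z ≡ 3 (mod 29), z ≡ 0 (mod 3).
M = 17 × 29 × 3 = 1479. M₁ = 87, y₁ ≡ 9 (mod 17). M₂ = 51, y₂ ≡ 4 (mod 29). M₃ = 493, y₃ ≡ 1 (mod 3). z = 0×87×9 + 3×51×4 + 0×493×1 ≡ 612 (mod 1479)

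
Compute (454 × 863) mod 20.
2

(454 × 863) = 391802
391802 mod 20 = 2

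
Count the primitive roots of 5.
2

The number of primitive roots modulo p is φ(p-1) = φ(4)
φ(4) = 2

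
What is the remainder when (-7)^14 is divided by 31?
Using repeated squaring. (-7) ≡ 24 (mod 31). 14 = 8 + 4 + 2 (binary 1110). Repeated squaring mod 31: 24^1 ≡ 24; 24^2 ≡ 24² = 576 ≡ 18; 24^4 ≡ 18² = 324 ≡ 14; 24^8 ≡ 14² = 196 ≡ 10. Multiply: (-7)^14 ≡ 24^8 × 24^4 × 24^2 ≡ 10 × 14 × 18 (mod 31): 10 × 14 = 140 ≡ 16; 16 × 18 = 288 ≡ 9. So (-7)^14 ≡ 9 (mod 31).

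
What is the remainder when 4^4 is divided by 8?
4 = 4 (binary 100). Repeated squaring mod 8: 4^1 ≡ 4; 4^2 ≡ 4² = 16 ≡ 0; 4^4 ≡ 0² = 0 ≡ 0. So 4^4 ≡ 0 (mod 8).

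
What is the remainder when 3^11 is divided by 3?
Using repeated squaring. 3 ≡ 0 (mod 3). 11 = 8 + 2 + 1 (binary 1011). Repeated squaring mod 3: 0^1 ≡ 0; 0^2 ≡ 0² = 0 ≡ 0; 0^4 ≡ 0² = 0 ≡ 0; 0^8 ≡ 0² = 0 ≡ 0. Multiply: 3^11 ≡ 0^8 × 0^2 × 0^1 ≡ 0 × 0 × 0 (mod 3): 0 × 0 = 0 ≡ 0; 0 × 0 = 0 ≡ 0. So 3^11 ≡ 0 (mod 3).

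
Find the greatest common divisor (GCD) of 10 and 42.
2

Using the Euclidean algorithm:
10 = 0 × 42 + 10
42 = 4 × 10 + 2
10 = 5 × 2 + 0

GCD(10, 42) = 2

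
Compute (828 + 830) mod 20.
18

(828 + 830) = 1658
1658 mod 20 = 18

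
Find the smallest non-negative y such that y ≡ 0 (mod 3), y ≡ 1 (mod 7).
15

Using the Chinese Remainder Theorem:
M = product of moduli = 21
For equation 1: M_1 = 7, 7 ≡ 1 (mod 3), inverse of 7 mod 3 is 1 (check: 1 × 1 = 1 ≡ 1 (mod 3))
For equation 2: M_2 = 3, 3 ≡ 3 (mod 7), inverse of 3 mod 7 is 5 (check: 3 × 5 = 15 ≡ 1 (mod 7))
Combine: y ≡ Σ r_i×M_i×(M_i⁻¹ mod m_i) = 0×7×1 + 1×3×5 = 0 + 15 = 15
15 mod 21 = 15
y ≡ 15 (mod 21)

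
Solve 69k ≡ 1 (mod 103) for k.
3

Using Extended Euclidean Algorithm:
gcd(69, 103) = 1
Bezout coefficients: 69 × 3 + 103 × -2 = 1
So 69 × 3 ≡ 1 (mod 103)
The inverse is 3 mod 103 = 3
Verification: 69 × 3 = 207 = 2 × 103 + 1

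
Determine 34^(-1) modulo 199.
34^(-1) ≡ 41 (mod 199). Verification: 34 × 41 = 1394 ≡ 1 (mod 199)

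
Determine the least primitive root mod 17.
p - 1 = 16 has prime divisors 2. h is a primitive root mod 17 iff h^(16/q) ≢ 1 (mod 17) for each such q.
h = 2: 2^8 ≡ 1 (mod 17); 2^8 ≡ 1, so not a primitive root.
h = 3: 3^8 ≡ 16 (mod 17); none is 1, so 3 has order 16 and is a primitive root.
The smallest primitive root mod 17 is g = 3.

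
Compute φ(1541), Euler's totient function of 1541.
1452

Prime factorization: 1541 = 23 × 67
Using the formula φ(n) = n × Π(1 - 1/p) for each prime factor p:
φ(1541) = 1541 × (1 - 1/23) × (1 - 1/67)
φ(1541) = 1452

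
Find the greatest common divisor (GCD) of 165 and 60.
15

Using the Euclidean algorithm:
165 = 2 × 60 + 45
60 = 1 × 45 + 15
45 = 3 × 15 + 0

GCD(165, 60) = 15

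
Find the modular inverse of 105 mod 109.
105^(-1) ≡ 27 (mod 109). Verification: 105 × 27 = 2835 ≡ 1 (mod 109)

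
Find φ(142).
70

Prime factorization: 142 = 2 × 71
Using the formula φ(n) = n × Π(1 - 1/p) for each prime factor p:
φ(142) = 142 × (1 - 1/2) × (1 - 1/71)
φ(142) = 70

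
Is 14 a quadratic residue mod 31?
By Euler's criterion: 14^{15} ≡ 1 (mod 31). Since this equals 1, 14 is a QR.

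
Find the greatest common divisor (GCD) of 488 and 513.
1

Using the Euclidean algorithm:
488 = 0 × 513 + 488
513 = 1 × 488 + 25
488 = 19 × 25 + 13
25 = 1 × 13 + 12
13 = 1 × 12 + 1
12 = 12 × 1 + 0

GCD(488, 513) = 1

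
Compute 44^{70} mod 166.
132

Using successive squaring:
Binary expansion of 70: 1000110
Powers of 44 mod 166 (each is the square of the previous):
  44^1 ≡ 44 (mod 166)
  44^2 ≡ 44² = 1936 ≡ 110 (mod 166)
  44^4 ≡ 110² = 12100 ≡ 148 (mod 166)
  44^8 ≡ 148² = 21904 ≡ 158 (mod 166)
  44^16 ≡ 158² = 24964 ≡ 64 (mod 166)
  44^32 ≡ 64² = 4096 ≡ 112 (mod 166)
  44^64 ≡ 112² = 12544 ≡ 94 (mod 166)
70 = 64 + 4 + 2, so 44^70 = 44^64 × 44^4 × 44^2 ≡ 94 × 148 × 110 (mod 166)
Multiplying step by step:
  94 × 148 = 13912 ≡ 134 (mod 166)
  134 × 110 = 14740 ≡ 132 (mod 166)
Result: 44^70 ≡ 132 (mod 166)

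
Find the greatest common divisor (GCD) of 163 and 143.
1

Using the Euclidean algorithm:
163 = 1 × 143 + 20
143 = 7 × 20 + 3
20 = 6 × 3 + 2
3 = 1 × 2 + 1
2 = 2 × 1 + 0

GCD(163, 143) = 1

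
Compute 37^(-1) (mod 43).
37^(-1) ≡ 7 (mod 43). Verification: 37 × 7 = 259 ≡ 1 (mod 43)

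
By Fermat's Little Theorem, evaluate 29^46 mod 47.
By Fermat's Little Theorem, 29^{46} ≡ 1 (mod 47) since 47 is prime and gcd(29, 47) = 1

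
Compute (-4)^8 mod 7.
(-4) ≡ 3 (mod 7). 8 = 8 (binary 1000). Repeated squaring mod 7: 3^1 ≡ 3; 3^2 ≡ 3² = 9 ≡ 2; 3^4 ≡ 2² = 4 ≡ 4; 3^8 ≡ 4² = 16 ≡ 2. So (-4)^8 ≡ 2 (mod 7).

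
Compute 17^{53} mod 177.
110

Using successive squaring:
Binary expansion of 53: 110101
Powers of 17 mod 177 (each is the square of the previous):
  17^1 ≡ 17 (mod 177)
  17^2 ≡ 17² = 289 ≡ 112 (mod 177)
  17^4 ≡ 112² = 12544 ≡ 154 (mod 177)
  17^8 ≡ 154² = 23716 ≡ 175 (mod 177)
  17^16 ≡ 175² = 30625 ≡ 4 (mod 177)
  17^32 ≡ 4² = 16 ≡ 16 (mod 177)
53 = 32 + 16 + 4 + 1, so 17^53 = 17^32 × 17^16 × 17^4 × 17^1 ≡ 16 × 4 × 154 × 17 (mod 177)
Multiplying step by step:
  16 × 4 = 64 ≡ 64 (mod 177)
  64 × 154 = 9856 ≡ 121 (mod 177)
  121 × 17 = 2057 ≡ 110 (mod 177)
Result: 17^53 ≡ 110 (mod 177)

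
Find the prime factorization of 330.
2 × 3 × 5 × 11

Divide by primes starting from smallest:
330 ÷ 2 = 165
165 ÷ 3 = 55
55 ÷ 5 = 11
11 ÷ 11 = 1

330 = 2 × 3 × 5 × 11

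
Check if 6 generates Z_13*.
p - 1 = 12 has prime divisors 2, 3. Check 6^(12/q) mod 13 for each: 6^(12/2) = 6^6 ≡ 12, 6^(12/3) = 6^4 ≡ 9 (mod 13). None of these is 1, so 6 has order 12 = φ(13), so it is a primitive root mod 13.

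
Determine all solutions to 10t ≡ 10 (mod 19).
1

Since gcd(10, 19) = 1 divides 10, a solution exists.
Multiply both sides by the inverse of 10 mod 19:
  10^(-1) mod 19 = 2
  x ≡ 2 × 10 ≡ 20 ≡ 1 (mod 19)
Verification: 10 × 1 = 10 = 0 × 19 + 10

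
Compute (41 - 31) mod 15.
10

(41 - 31) = 10
10 mod 15 = 10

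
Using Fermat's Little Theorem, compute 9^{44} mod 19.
17

By Fermat's Little Theorem, a^(p-1) ≡ 1 (mod p) for prime p and gcd(a, p) = 1
Here p = 19, so 9^18 ≡ 1 (mod 19)
We can reduce the exponent: 44 mod 18 = 8
So 9^44 ≡ 9^8 (mod 19)
Computing: 9^8 mod 19 = 17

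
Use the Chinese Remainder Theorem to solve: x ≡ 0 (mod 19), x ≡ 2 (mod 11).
57

Using the Chinese Remainder Theorem:
M = product of moduli = 209
For equation 1: M_1 = 11, 11 ≡ 11 (mod 19), inverse of 11 mod 19 is 7 (check: 11 × 7 = 77 ≡ 1 (mod 19))
For equation 2: M_2 = 19, 19 ≡ 8 (mod 11), inverse of 19 mod 11 is 7 (check: 8 × 7 = 56 ≡ 1 (mod 11))
Combine: x ≡ Σ r_i×M_i×(M_i⁻¹ mod m_i) = 0×11×7 + 2×19×7 = 0 + 266 = 266
266 mod 209 = 57
x ≡ 57 (mod 209)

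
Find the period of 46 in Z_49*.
Powers of 46 mod 49: 46^1≡46, 46^2≡9, 46^3≡22, 46^4≡32, 46^5≡2, 46^6≡43, 46^7≡18, 46^8≡44, 46^9≡15, 46^10≡4, 46^11≡37, 46^12≡36, 46^13≡39, 46^14≡30, 46^15≡8, 46^16≡25, 46^17≡23, 46^18≡29, 46^19≡11, 46^20≡16, 46^21≡1. Order = 21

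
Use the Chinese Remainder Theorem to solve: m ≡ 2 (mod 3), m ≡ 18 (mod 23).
M = 3 × 23 = 69. M₁ = 23, y₁ ≡ 2 (mod 3). M₂ = 3, y₂ ≡ 8 (mod 23). m = 2×23×2 + 18×3×8 ≡ 41 (mod 69)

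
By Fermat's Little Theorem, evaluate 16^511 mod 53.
By Fermat: 16^{52} ≡ 1 (mod 53). 511 ≡ 43 (mod 52). So 16^{511} ≡ 16^{43} ≡ 28 (mod 53)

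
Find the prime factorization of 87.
3 × 29

Divide by primes starting from smallest:
87 ÷ 3 = 29
29 ÷ 29 = 1

87 = 3 × 29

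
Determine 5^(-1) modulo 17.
5^(-1) ≡ 7 (mod 17). Verification: 5 × 7 = 35 ≡ 1 (mod 17)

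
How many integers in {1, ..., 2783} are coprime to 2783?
2420

Prime factorization: 2783 = 11^2 × 23
Using the formula φ(n) = n × Π(1 - 1/p) for each prime factor p:
φ(2783) = 2783 × (1 - 1/11) × (1 - 1/23)
φ(2783) = 2420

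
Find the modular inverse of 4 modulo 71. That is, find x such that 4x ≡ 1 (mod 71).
18

Using Extended Euclidean Algorithm:
gcd(4, 71) = 1
Bezout coefficients: 4 × 18 + 71 × -1 = 1
So 4 × 18 ≡ 1 (mod 71)
The inverse is 18 mod 71 = 18
Verification: 4 × 18 = 72 = 1 × 71 + 1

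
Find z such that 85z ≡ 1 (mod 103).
85^(-1) ≡ 40 (mod 103). Verification: 85 × 40 = 3400 ≡ 1 (mod 103)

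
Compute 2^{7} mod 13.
11

Using successive squaring:
Binary expansion of 7: 111
Powers of 2 mod 13 (each is the square of the previous):
  2^1 ≡ 2 (mod 13)
  2^2 ≡ 2² = 4 ≡ 4 (mod 13)
  2^4 ≡ 4² = 16 ≡ 3 (mod 13)
7 = 4 + 2 + 1, so 2^7 = 2^4 × 2^2 × 2^1 ≡ 3 × 4 × 2 (mod 13)
Multiplying step by step:
  3 × 4 = 12 ≡ 12 (mod 13)
  12 × 2 = 24 ≡ 11 (mod 13)
Result: 2^7 ≡ 11 (mod 13)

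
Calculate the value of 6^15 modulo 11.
Using Fermat: 6^{10} ≡ 1 (mod 11). 15 ≡ 5 (mod 10). So 6^{15} ≡ 6^{5} ≡ 10 (mod 11)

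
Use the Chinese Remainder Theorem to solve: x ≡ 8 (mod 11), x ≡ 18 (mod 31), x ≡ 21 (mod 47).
1196

Using the Chinese Remainder Theorem:
M = product of moduli = 16027
For equation 1: M_1 = 1457, 1457 ≡ 5 (mod 11), inverse of 1457 mod 11 is 9 (check: 5 × 9 = 45 ≡ 1 (mod 11))
For equation 2: M_2 = 517, 517 ≡ 21 (mod 31), inverse of 517 mod 31 is 3 (check: 21 × 3 = 63 ≡ 1 (mod 31))
For equation 3: M_3 = 341, 341 ≡ 12 (mod 47), inverse of 341 mod 47 is 4 (check: 12 × 4 = 48 ≡ 1 (mod 47))
Combine: x ≡ Σ r_i×M_i×(M_i⁻¹ mod m_i) = 8×1457×9 + 18×517×3 + 21×341×4 = 104904 + 27918 + 28644 = 161466
161466 mod 16027 = 1196
x ≡ 1196 (mod 16027)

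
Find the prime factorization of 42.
2 × 3 × 7

Divide by primes starting from smallest:
42 ÷ 2 = 21
21 ÷ 3 = 7
7 ÷ 7 = 1

42 = 2 × 3 × 7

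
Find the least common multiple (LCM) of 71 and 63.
4473

First find GCD(71, 63) using the Euclidean algorithm:
71 = 1 × 63 + 8
63 = 7 × 8 + 7
8 = 1 × 7 + 1
7 = 7 × 1 + 0
GCD(71, 63) = 1

LCM formula: LCM(a, b) = (a × b) / GCD(a, b)
LCM(71, 63) = (71 × 63) / 1
LCM(71, 63) = 4473 / 1
LCM(71, 63) = 4473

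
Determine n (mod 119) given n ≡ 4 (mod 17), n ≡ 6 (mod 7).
55

Using the Chinese Remainder Theorem:
M = product of moduli = 119
For equation 1: M_1 = 7, 7 ≡ 7 (mod 17), inverse of 7 mod 17 is 5 (check: 7 × 5 = 35 ≡ 1 (mod 17))
For equation 2: M_2 = 17, 17 ≡ 3 (mod 7), inverse of 17 mod 7 is 5 (check: 3 × 5 = 15 ≡ 1 (mod 7))
Combine: n ≡ Σ r_i×M_i×(M_i⁻¹ mod m_i) = 4×7×5 + 6×17×5 = 140 + 510 = 650
650 mod 119 = 55
n ≡ 55 (mod 119)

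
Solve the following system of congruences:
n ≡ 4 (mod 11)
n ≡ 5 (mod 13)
70

Using the Chinese Remainder Theorem:
M = product of moduli = 143
For equation 1: M_1 = 13, 13 ≡ 2 (mod 11), inverse of 13 mod 11 is 6 (check: 2 × 6 = 12 ≡ 1 (mod 11))
For equation 2: M_2 = 11, 11 ≡ 11 (mod 13), inverse of 11 mod 13 is 6 (check: 11 × 6 = 66 ≡ 1 (mod 13))
Combine: n ≡ Σ r_i×M_i×(M_i⁻¹ mod m_i) = 4×13×6 + 5×11×6 = 312 + 330 = 642
642 mod 143 = 70
n ≡ 70 (mod 143)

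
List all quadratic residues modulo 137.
QRs mod 137: {1, 2, 4, 7, 8, 9, 11, 14, 15, 16, 17, 18, 19, 22, 25, 28, 30, 32, 34, 36, 37, 38, 39, 44, 49, 50, 56, 59, 60, 61, 63, 64, 65, 68, 69, 72, 73, 74, 76, 77, 78, 81, 87, 88, 93, 98, 99, 100, 101, 103, 105, 107, 109, 112, 115, 118, 119, 120, 121, 122, 123, 126, 128, 129, 130, 133, 135, 136}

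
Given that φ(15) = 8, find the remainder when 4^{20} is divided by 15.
By Euler: 4^{8} ≡ 1 (mod 15) since gcd(4, 15) = 1. 20 = 2×8 + 4. So 4^{20} ≡ 4^{4} ≡ 1 (mod 15)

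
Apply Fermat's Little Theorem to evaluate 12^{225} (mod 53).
34

By Fermat's Little Theorem, a^(p-1) ≡ 1 (mod p) for prime p and gcd(a, p) = 1
Here p = 53, so 12^52 ≡ 1 (mod 53)
We can reduce the exponent: 225 mod 52 = 17
So 12^225 ≡ 12^17 (mod 53)
Computing: 12^17 mod 53 = 34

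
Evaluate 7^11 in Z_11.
Using Fermat: 7^{10} ≡ 1 (mod 11). 11 ≡ 1 (mod 10). So 7^{11} ≡ 7^{1} ≡ 7 (mod 11)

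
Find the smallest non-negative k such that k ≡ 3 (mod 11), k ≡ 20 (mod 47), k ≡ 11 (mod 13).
960

Using the Chinese Remainder Theorem:
M = product of moduli = 6721
For equation 1: M_1 = 611, 611 ≡ 6 (mod 11), inverse of 611 mod 11 is 2 (check: 6 × 2 = 12 ≡ 1 (mod 11))
For equation 2: M_2 = 143, 143 ≡ 2 (mod 47), inverse of 143 mod 47 is 24 (check: 2 × 24 = 48 ≡ 1 (mod 47))
For equation 3: M_3 = 517, 517 ≡ 10 (mod 13), inverse of 517 mod 13 is 4 (check: 10 × 4 = 40 ≡ 1 (mod 13))
Combine: k ≡ Σ r_i×M_i×(M_i⁻¹ mod m_i) = 3×611×2 + 20×143×24 + 11×517×4 = 3666 + 68640 + 22748 = 95054
95054 mod 6721 = 960
k ≡ 960 (mod 6721)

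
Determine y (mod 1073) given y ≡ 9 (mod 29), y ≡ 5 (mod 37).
560

Using the Chinese Remainder Theorem:
M = product of moduli = 1073
For equation 1: M_1 = 37, 37 ≡ 8 (mod 29), inverse of 37 mod 29 is 11 (check: 8 × 11 = 88 ≡ 1 (mod 29))
For equation 2: M_2 = 29, 29 ≡ 29 (mod 37), inverse of 29 mod 37 is 23 (check: 29 × 23 = 667 ≡ 1 (mod 37))
Combine: y ≡ Σ r_i×M_i×(M_i⁻¹ mod m_i) = 9×37×11 + 5×29×23 = 3663 + 3335 = 6998
6998 mod 1073 = 560
y ≡ 560 (mod 1073)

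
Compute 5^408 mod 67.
Using Fermat: 5^{66} ≡ 1 (mod 67). 408 ≡ 12 (mod 66). So 5^{408} ≡ 5^{12} ≡ 62 (mod 67)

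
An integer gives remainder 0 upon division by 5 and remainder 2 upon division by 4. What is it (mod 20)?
M = 5 × 4 = 20. M₁ = 4, y₁ ≡ 4 (mod 5). M₂ = 5, y₂ ≡ 1 (mod 4). n = 0×4×4 + 2×5×1 ≡ 10 (mod 20). The smallest positive such number is 10.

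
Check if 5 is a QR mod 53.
By Euler's criterion: 5^{26} ≡ 52 (mod 53). Since this equals -1 (≡ 52), 5 is not a QR.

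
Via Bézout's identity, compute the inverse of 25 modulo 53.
Extended GCD: 25(17) + 53(-8) = 1. So 25^(-1) ≡ 17 ≡ 17 (mod 53). Verify: 25 × 17 = 425 ≡ 1 (mod 53)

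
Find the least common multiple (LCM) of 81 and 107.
8667

First find GCD(81, 107) using the Euclidean algorithm:
81 = 0 × 107 + 81
107 = 1 × 81 + 26
81 = 3 × 26 + 3
26 = 8 × 3 + 2
3 = 1 × 2 + 1
2 = 2 × 1 + 0
GCD(81, 107) = 1

LCM formula: LCM(a, b) = (a × b) / GCD(a, b)
LCM(81, 107) = (81 × 107) / 1
LCM(81, 107) = 8667 / 1
LCM(81, 107) = 8667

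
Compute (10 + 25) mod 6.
5

(10 + 25) = 35
35 mod 6 = 5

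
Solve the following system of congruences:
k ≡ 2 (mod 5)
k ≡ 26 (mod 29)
142

Using the Chinese Remainder Theorem:
M = product of moduli = 145
For equation 1: M_1 = 29, 29 ≡ 4 (mod 5), inverse of 29 mod 5 is 4 (check: 4 × 4 = 16 ≡ 1 (mod 5))
For equation 2: M_2 = 5, 5 ≡ 5 (mod 29), inverse of 5 mod 29 is 6 (check: 5 × 6 = 30 ≡ 1 (mod 29))
Combine: k ≡ Σ r_i×M_i×(M_i⁻¹ mod m_i) = 2×29×4 + 26×5×6 = 232 + 780 = 1012
1012 mod 145 = 142
k ≡ 142 (mod 145)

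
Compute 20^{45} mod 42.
20

Using successive squaring:
Binary expansion of 45: 101101
Powers of 20 mod 42 (each is the square of the previous):
  20^1 ≡ 20 (mod 42)
  20^2 ≡ 20² = 400 ≡ 22 (mod 42)
  20^4 ≡ 22² = 484 ≡ 22 (mod 42)
  20^8 ≡ 22² = 484 ≡ 22 (mod 42)
  20^16 ≡ 22² = 484 ≡ 22 (mod 42)
  20^32 ≡ 22² = 484 ≡ 22 (mod 42)
45 = 32 + 8 + 4 + 1, so 20^45 = 20^32 × 20^8 × 20^4 × 20^1 ≡ 22 × 22 × 22 × 20 (mod 42)
Multiplying step by step:
  22 × 22 = 484 ≡ 22 (mod 42)
  22 × 22 = 484 ≡ 22 (mod 42)
  22 × 20 = 440 ≡ 20 (mod 42)
Result: 20^45 ≡ 20 (mod 42)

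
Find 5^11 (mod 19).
Using repeated squaring. 11 = 8 + 2 + 1 (binary 1011). Repeated squaring mod 19: 5^1 ≡ 5; 5^2 ≡ 5² = 25 ≡ 6; 5^4 ≡ 6² = 36 ≡ 17; 5^8 ≡ 17² = 289 ≡ 4. Multiply: 5^11 = 5^8 × 5^2 × 5^1 ≡ 4 × 6 × 5 (mod 19): 4 × 6 = 24 ≡ 5; 5 × 5 = 25 ≡ 6. So 5^11 ≡ 6 (mod 19).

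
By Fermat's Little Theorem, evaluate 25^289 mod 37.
By Fermat: 25^{36} ≡ 1 (mod 37). 289 = 8×36 + 1. So 25^{289} ≡ 25^{1} ≡ 25 (mod 37)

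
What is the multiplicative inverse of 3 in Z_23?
3^(-1) ≡ 8 (mod 23). Verification: 3 × 8 = 24 ≡ 1 (mod 23)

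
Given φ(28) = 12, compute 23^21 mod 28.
By Euler: 23^{12} ≡ 1 (mod 28) since gcd(23, 28) = 1. 21 = 1×12 + 9. So 23^{21} ≡ 23^{9} ≡ 15 (mod 28)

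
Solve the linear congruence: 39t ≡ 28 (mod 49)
7

Since gcd(39, 49) = 1 divides 28, a solution exists.
Multiply both sides by the inverse of 39 mod 49:
  39^(-1) mod 49 = 44
  x ≡ 44 × 28 ≡ 1232 ≡ 7 (mod 49)
Verification: 39 × 7 = 273 = 5 × 49 + 28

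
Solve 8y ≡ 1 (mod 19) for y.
12

Using Extended Euclidean Algorithm:
gcd(8, 19) = 1
Bezout coefficients: 8 × -7 + 19 × 3 = 1
So 8 × -7 ≡ 1 (mod 19)
The inverse is -7 mod 19 = 12
Verification: 8 × 12 = 96 = 5 × 19 + 1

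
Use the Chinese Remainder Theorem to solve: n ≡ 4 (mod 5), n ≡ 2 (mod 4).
M = 5 × 4 = 20. M₁ = 4, y₁ ≡ 4 (mod 5). M₂ = 5, y₂ ≡ 1 (mod 4). n = 4×4×4 + 2×5×1 ≡ 14 (mod 20)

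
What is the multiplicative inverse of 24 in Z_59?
24^(-1) ≡ 32 (mod 59). Verification: 24 × 32 = 768 ≡ 1 (mod 59)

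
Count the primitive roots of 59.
28

The number of primitive roots modulo p is φ(p-1) = φ(58)
φ(58) = 28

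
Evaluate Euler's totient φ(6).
2

Prime factorization: 6 = 2 × 3
Using the formula φ(n) = n × Π(1 - 1/p) for each prime factor p:
φ(6) = 6 × (1 - 1/2) × (1 - 1/3)
φ(6) = 2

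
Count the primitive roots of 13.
4

The number of primitive roots modulo p is φ(p-1) = φ(12)
φ(12) = 4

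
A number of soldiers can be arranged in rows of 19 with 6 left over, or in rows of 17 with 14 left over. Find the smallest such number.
M = 19 × 17 = 323. M₁ = 17, y₁ ≡ 9 (mod 19). M₂ = 19, y₂ ≡ 9 (mod 17). n = 6×17×9 + 14×19×9 ≡ 82 (mod 323). The smallest positive such number is 82.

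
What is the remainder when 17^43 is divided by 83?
Using repeated squaring. 43 = 32 + 8 + 2 + 1 (binary 101011). Repeated squaring mod 83: 17^1 ≡ 17; 17^2 ≡ 17² = 289 ≡ 40; 17^4 ≡ 40² = 1600 ≡ 23; 17^8 ≡ 23² = 529 ≡ 31; 17^16 ≡ 31² = 961 ≡ 48; 17^32 ≡ 48² = 2304 ≡ 63. Multiply: 17^43 = 17^32 × 17^8 × 17^2 × 17^1 ≡ 63 × 31 × 40 × 17 (mod 83): 63 × 31 = 1953 ≡ 44; 44 × 40 = 1760 ≡ 17; 17 × 17 = 289 ≡ 40. So 17^43 ≡ 40 (mod 83).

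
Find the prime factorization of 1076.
2^2 × 269

Divide by primes starting from smallest:
1076 ÷ 2 = 538
538 ÷ 2 = 269
269 ÷ 269 = 1

1076 = 2^2 × 269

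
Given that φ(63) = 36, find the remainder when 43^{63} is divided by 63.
By Euler: 43^{36} ≡ 1 (mod 63) since gcd(43, 63) = 1. 63 = 1×36 + 27. So 43^{63} ≡ 43^{27} ≡ 1 (mod 63)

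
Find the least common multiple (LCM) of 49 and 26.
1274

First find GCD(49, 26) using the Euclidean algorithm:
49 = 1 × 26 + 23
26 = 1 × 23 + 3
23 = 7 × 3 + 2
3 = 1 × 2 + 1
2 = 2 × 1 + 0
GCD(49, 26) = 1

LCM formula: LCM(a, b) = (a × b) / GCD(a, b)
LCM(49, 26) = (49 × 26) / 1
LCM(49, 26) = 1274 / 1
LCM(49, 26) = 1274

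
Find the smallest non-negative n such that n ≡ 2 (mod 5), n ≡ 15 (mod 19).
72

Using the Chinese Remainder Theorem:
M = product of moduli = 95
For equation 1: M_1 = 19, 19 ≡ 4 (mod 5), inverse of 19 mod 5 is 4 (check: 4 × 4 = 16 ≡ 1 (mod 5))
For equation 2: M_2 = 5, 5 ≡ 5 (mod 19), inverse of 5 mod 19 is 4 (check: 5 × 4 = 20 ≡ 1 (mod 19))
Combine: n ≡ Σ r_i×M_i×(M_i⁻¹ mod m_i) = 2×19×4 + 15×5×4 = 152 + 300 = 452
452 mod 95 = 72
n ≡ 72 (mod 95)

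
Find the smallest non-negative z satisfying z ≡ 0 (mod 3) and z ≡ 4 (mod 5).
M = 3 × 5 = 15. M₁ = 5, y₁ ≡ 2 (mod 3). M₂ = 3, y₂ ≡ 2 (mod 5). z = 0×5×2 + 4×3×2 ≡ 9 (mod 15)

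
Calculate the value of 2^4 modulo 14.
4 = 4 (binary 100). Repeated squaring mod 14: 2^1 ≡ 2; 2^2 ≡ 2² = 4 ≡ 4; 2^4 ≡ 4² = 16 ≡ 2. So 2^4 ≡ 2 (mod 14).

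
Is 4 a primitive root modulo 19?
p - 1 = 18 has prime divisors 2, 3. Check 4^(18/q) mod 19 for each: 4^(18/2) = 4^9 ≡ 1, 4^(18/3) = 4^6 ≡ 11 (mod 19). Since 4^9 ≡ 1 (mod 19), the order of 4 divides 9 (in fact the order is 9) ≠ 18, so it is not a primitive root.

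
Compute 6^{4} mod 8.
0

Using successive squaring:
Binary expansion of 4: 100
Powers of 6 mod 8 (each is the square of the previous):
  6^1 ≡ 6 (mod 8)
  6^2 ≡ 6² = 36 ≡ 4 (mod 8)
  6^4 ≡ 4² = 16 ≡ 0 (mod 8)
4 is a power of 2, so 6^4 is the last square: ≡ 0 (mod 8)
Result: 6^4 ≡ 0 (mod 8)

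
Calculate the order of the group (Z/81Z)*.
54

Prime factorization: 81 = 3^4
Using the formula φ(n) = n × Π(1 - 1/p) for each prime factor p:
φ(81) = 81 × (1 - 1/3)
φ(81) = 54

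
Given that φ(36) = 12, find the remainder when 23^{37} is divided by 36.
By Euler: 23^{12} ≡ 1 (mod 36) since gcd(23, 36) = 1. 37 = 3×12 + 1. So 23^{37} ≡ 23^{1} ≡ 23 (mod 36)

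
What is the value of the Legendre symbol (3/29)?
(3/29) = 3^{14} mod 29 = -1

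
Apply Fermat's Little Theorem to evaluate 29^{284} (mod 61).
13

By Fermat's Little Theorem, a^(p-1) ≡ 1 (mod p) for prime p and gcd(a, p) = 1
Here p = 61, so 29^60 ≡ 1 (mod 61)
We can reduce the exponent: 284 mod 60 = 44
So 29^284 ≡ 29^44 (mod 61)
Computing: 29^44 mod 61 = 13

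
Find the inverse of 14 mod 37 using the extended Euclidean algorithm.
Extended GCD: 14(8) + 37(-3) = 1. So 14^(-1) ≡ 8 ≡ 8 (mod 37). Verify: 14 × 8 = 112 ≡ 1 (mod 37)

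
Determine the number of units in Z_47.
46

Prime factorization: 47 = 47
Using the formula φ(n) = n × Π(1 - 1/p) for each prime factor p:
φ(47) = 47 × (1 - 1/47)
φ(47) = 46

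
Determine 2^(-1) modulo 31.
2^(-1) ≡ 16 (mod 31). Verification: 2 × 16 = 32 ≡ 1 (mod 31)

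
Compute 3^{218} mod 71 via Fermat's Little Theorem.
29

By Fermat's Little Theorem, a^(p-1) ≡ 1 (mod p) for prime p and gcd(a, p) = 1
Here p = 71, so 3^70 ≡ 1 (mod 71)
We can reduce the exponent: 218 mod 70 = 8
So 3^218 ≡ 3^8 (mod 71)
Computing: 3^8 mod 71 = 29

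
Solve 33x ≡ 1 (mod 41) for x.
33^(-1) ≡ 5 (mod 41). Verification: 33 × 5 = 165 ≡ 1 (mod 41)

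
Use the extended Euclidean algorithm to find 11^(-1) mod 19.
Extended GCD: 11(7) + 19(-4) = 1. So 11^(-1) ≡ 7 ≡ 7 (mod 19). Verify: 11 × 7 = 77 ≡ 1 (mod 19)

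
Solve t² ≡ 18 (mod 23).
The square roots of 18 mod 23 are 8 and 15. Verify: 8² = 64 ≡ 18 (mod 23)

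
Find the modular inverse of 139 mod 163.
139^(-1) ≡ 129 (mod 163). Verification: 139 × 129 = 17931 ≡ 1 (mod 163)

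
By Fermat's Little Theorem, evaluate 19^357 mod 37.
By Fermat: 19^{36} ≡ 1 (mod 37). 357 ≡ 33 (mod 36). So 19^{357} ≡ 19^{33} ≡ 8 (mod 37)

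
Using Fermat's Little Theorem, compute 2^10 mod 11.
By Fermat's Little Theorem, 2^{10} ≡ 1 (mod 11) since 11 is prime and gcd(2, 11) = 1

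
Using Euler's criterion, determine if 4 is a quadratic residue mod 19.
By Euler's criterion: 4^{9} ≡ 1 (mod 19). Since this equals 1, 4 is a QR.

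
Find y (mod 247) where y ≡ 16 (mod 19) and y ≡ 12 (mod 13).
M = 19 × 13 = 247. M₁ = 13, y₁ ≡ 3 (mod 19). M₂ = 19, y₂ ≡ 11 (mod 13). y = 16×13×3 + 12×19×11 ≡ 168 (mod 247)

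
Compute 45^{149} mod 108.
81

Using successive squaring:
Binary expansion of 149: 10010101
Powers of 45 mod 108 (each is the square of the previous):
  45^1 ≡ 45 (mod 108)
  45^2 ≡ 45² = 2025 ≡ 81 (mod 108)
  45^4 ≡ 81² = 6561 ≡ 81 (mod 108)
  45^8 ≡ 81² = 6561 ≡ 81 (mod 108)
  45^16 ≡ 81² = 6561 ≡ 81 (mod 108)
  45^32 ≡ 81² = 6561 ≡ 81 (mod 108)
  45^64 ≡ 81² = 6561 ≡ 81 (mod 108)
  45^128 ≡ 81² = 6561 ≡ 81 (mod 108)
149 = 128 + 16 + 4 + 1, so 45^149 = 45^128 × 45^16 × 45^4 × 45^1 ≡ 81 × 81 × 81 × 45 (mod 108)
Multiplying step by step:
  81 × 81 = 6561 ≡ 81 (mod 108)
  81 × 81 = 6561 ≡ 81 (mod 108)
  81 × 45 = 3645 ≡ 81 (mod 108)
Result: 45^149 ≡ 81 (mod 108)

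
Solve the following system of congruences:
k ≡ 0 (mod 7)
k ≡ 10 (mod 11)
21

Using the Chinese Remainder Theorem:
M = product of moduli = 77
For equation 1: M_1 = 11, 11 ≡ 4 (mod 7), inverse of 11 mod 7 is 2 (check: 4 × 2 = 8 ≡ 1 (mod 7))
For equation 2: M_2 = 7, 7 ≡ 7 (mod 11), inverse of 7 mod 11 is 8 (check: 7 × 8 = 56 ≡ 1 (mod 11))
Combine: k ≡ Σ r_i×M_i×(M_i⁻¹ mod m_i) = 0×11×2 + 10×7×8 = 0 + 560 = 560
560 mod 77 = 21
k ≡ 21 (mod 77)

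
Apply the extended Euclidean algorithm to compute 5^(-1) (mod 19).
Extended GCD: 5(4) + 19(-1) = 1. So 5^(-1) ≡ 4 ≡ 4 (mod 19). Verify: 5 × 4 = 20 ≡ 1 (mod 19)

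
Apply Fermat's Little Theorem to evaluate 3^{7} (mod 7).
3

By Fermat's Little Theorem, a^(p-1) ≡ 1 (mod p) for prime p and gcd(a, p) = 1
Here p = 7, so 3^6 ≡ 1 (mod 7)
We can reduce the exponent: 7 mod 6 = 1
So 3^7 ≡ 3^1 (mod 7)
Computing: 3^1 mod 7 = 3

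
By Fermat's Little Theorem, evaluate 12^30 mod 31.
By Fermat's Little Theorem, 12^{30} ≡ 1 (mod 31) since 31 is prime and gcd(12, 31) = 1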